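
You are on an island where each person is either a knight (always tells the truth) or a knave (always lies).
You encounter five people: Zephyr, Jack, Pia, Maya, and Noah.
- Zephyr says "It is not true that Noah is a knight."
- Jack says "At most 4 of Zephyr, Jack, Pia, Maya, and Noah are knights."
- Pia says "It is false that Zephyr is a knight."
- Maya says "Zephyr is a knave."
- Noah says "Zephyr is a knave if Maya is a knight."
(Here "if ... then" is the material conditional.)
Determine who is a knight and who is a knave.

Zephyr is a knave, Jack is a knight, Pia is a knight, Maya is a knight, and Noah is a knight.

Zephyr (knave): "it is not true that Noah is a knight" — false. ✓
Since Jack is a knight, "at most 4 of Zephyr, Jack, Pia, Maya, and Noah are knights" needs to be true, which holds.
As a knight, Pia's statement "it is false that Zephyr is a knight" should be true; it is.
Maya (knight): "Zephyr is a knave" — true. ✓
Since Noah is a knight, "Zephyr is a knave if Maya is a knight" needs to be true, which holds.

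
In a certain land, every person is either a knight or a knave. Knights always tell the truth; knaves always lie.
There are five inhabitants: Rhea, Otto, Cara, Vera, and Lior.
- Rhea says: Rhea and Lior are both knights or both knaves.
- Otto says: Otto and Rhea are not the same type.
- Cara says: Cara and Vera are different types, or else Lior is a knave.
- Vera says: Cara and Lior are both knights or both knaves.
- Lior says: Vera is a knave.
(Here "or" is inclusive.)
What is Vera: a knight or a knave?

Vera is a knave.

Consistent assignments: {Rhea=knave, Otto=knight, Cara=knave, Vera=knave, Lior=knight}; {Rhea=knave, Otto=knave, Cara=knave, Vera=knave, Lior=knight}
In every consistent assignment, Vera is a knave.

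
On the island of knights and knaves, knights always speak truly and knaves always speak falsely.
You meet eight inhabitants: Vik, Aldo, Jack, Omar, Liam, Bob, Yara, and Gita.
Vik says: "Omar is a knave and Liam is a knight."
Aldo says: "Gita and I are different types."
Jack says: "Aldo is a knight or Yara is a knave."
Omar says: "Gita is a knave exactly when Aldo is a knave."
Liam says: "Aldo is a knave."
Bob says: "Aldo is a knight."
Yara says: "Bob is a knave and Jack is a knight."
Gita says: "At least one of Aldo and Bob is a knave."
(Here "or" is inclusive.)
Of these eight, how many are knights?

3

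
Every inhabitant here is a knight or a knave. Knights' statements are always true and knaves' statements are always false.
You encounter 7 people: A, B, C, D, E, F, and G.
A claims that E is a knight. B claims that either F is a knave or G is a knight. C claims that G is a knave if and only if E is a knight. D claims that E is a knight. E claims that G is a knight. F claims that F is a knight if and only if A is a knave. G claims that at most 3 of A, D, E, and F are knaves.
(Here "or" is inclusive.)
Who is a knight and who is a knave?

A is a knave, so "E is a knight" must be false — and it is.
B is a knight, so "either F is a knave or G is a knight" must be True — and it is.
C is a knave, so "G is a knave if and only if E is a knight" must be false — and it is.
D is a knave, and the claim "E is a knight" is indeed false.
Since E is a knave, "G is a knight" needs to be false, which holds.
F (knave): "F is a knight if and only if A is a knave" — false. ✓
As a knave, G's statement "at most 3 of A, D, E, and F are knaves" should be false; it is.

A is a knave, B is a knight, C is a knave, D is a knave, E is a knave, F is a knave, and G is a knave.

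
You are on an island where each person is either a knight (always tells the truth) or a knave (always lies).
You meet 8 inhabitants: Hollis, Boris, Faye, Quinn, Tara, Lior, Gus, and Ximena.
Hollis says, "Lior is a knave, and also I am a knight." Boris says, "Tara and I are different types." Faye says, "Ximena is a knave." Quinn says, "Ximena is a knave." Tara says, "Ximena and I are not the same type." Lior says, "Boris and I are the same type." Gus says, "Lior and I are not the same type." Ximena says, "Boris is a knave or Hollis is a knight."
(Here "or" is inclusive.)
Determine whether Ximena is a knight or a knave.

Consistent assignments: {Hollis=knave, Boris=knight, Faye=knight, Quinn=knight, Tara=knave, Lior=knave, Gus=knight, Ximena=knave}; {Hollis=knave, Boris=knight, Faye=knight, Quinn=knight, Tara=knave, Lior=knave, Gus=knave, Ximena=knave}
In every consistent assignment, Ximena is a knave.

Ximena is a knave.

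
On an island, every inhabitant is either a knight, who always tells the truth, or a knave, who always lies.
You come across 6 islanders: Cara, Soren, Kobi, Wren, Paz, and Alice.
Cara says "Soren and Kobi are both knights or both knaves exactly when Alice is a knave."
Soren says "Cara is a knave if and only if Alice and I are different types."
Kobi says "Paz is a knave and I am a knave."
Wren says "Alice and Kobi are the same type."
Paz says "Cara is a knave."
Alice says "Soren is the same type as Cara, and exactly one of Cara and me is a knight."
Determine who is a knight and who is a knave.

Since Cara is a knave, "Soren and Kobi are both knights or both knaves exactly when Alice is a knave" needs to be false, which holds.
Soren is a knight; "Cara is a knave if and only if Alice and I are different types" is true, as required.
As a knave, Kobi's statement "Paz is a knave and I am a knave" should be false; it is.
Wren (knight): "Alice and Kobi are the same type" — true. ✓
Since Paz is a knight, "Cara is a knave" needs to be true, which holds.
Since Alice is a knave, "Soren is the same type as Cara, and exactly one of Cara and me is a knight" needs to be false, which holds.

Cara is a knave, Soren is a knight, Kobi is a knave, Wren is a knight, Paz is a knight, and Alice is a knave.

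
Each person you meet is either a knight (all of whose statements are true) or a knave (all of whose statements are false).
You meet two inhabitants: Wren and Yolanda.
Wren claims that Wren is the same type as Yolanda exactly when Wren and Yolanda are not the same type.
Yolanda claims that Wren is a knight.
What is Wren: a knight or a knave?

Wren is a knave.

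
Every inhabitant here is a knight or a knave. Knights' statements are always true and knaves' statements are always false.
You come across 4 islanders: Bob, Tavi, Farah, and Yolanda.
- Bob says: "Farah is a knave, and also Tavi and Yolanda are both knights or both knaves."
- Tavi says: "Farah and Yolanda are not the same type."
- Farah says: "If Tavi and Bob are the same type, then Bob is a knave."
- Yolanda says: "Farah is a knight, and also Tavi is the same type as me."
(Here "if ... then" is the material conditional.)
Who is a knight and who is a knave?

Bob is a knave, Tavi is a knight, Farah is a knight, and Yolanda is a knave.

Suppose Bob is a knight. Then Bob's statement "Farah is a knave, and also Tavi and Yolanda are both knights or both knaves" would have to be true. Checking the 8 ways to assign the others, none is consistent with every speaker.
(For instance, with Tavi=knight, Farah=knight, Yolanda=knave, Bob's claim "Farah is a knave, and also Tavi and Yolanda are both knights or both knaves" comes out false where it would need to be true.)
So Bob must be a knave, making "Farah is a knave, and also Tavi and Yolanda are both knights or both knaves" false. Taking Bob=knave, Tavi=knight, Farah=knight, Yolanda=knave, each remaining statement checks out:
  Tavi (knight): "Farah and Yolanda are not the same type" — true. ✓
  Farah (knight): "if Tavi and Bob are the same type, then Bob is a knave" — true. ✓
  Yolanda (knave): "Farah is a knight, and also Tavi is the same type as me" — false. ✓
This is the unique consistent assignment.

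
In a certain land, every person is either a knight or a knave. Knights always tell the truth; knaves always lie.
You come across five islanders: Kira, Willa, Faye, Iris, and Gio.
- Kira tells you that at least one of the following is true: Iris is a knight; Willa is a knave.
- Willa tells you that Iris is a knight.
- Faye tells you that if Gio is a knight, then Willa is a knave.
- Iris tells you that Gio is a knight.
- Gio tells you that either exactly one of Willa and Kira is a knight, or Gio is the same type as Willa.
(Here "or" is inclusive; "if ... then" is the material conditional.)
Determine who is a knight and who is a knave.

Kira is a knight, Willa is a knight, Faye is a knave, Iris is a knight, and Gio is a knight.

Suppose Kira is a knave. Then Kira's statement "at least one of the following is true: Iris is a knight; Willa is a knave" would have to be false. Checking the 16 ways to assign the others, none is consistent with every speaker.
(For instance, with Willa=knight, Faye=knave, Iris=knight, Gio=knight, Kira's claim "at least one of the following is true: Iris is a knight; Willa is a knave" comes out true where it would need to be false.)
So Kira must be a knight, making "at least one of the following is true: Iris is a knight; Willa is a knave" true. Taking Kira=knight, Willa=knight, Faye=knave, Iris=knight, Gio=knight, each remaining statement checks out:
  Willa (knight): "Iris is a knight" — true. ✓
  Faye (knave): "if Gio is a knight, then Willa is a knave" — false. ✓
  Iris (knight): "Gio is a knight" — true. ✓
  Gio (knight): "either exactly one of Willa and Kira is a knight, or Gio is the same type as Willa" — true. ✓
This is the unique consistent assignment.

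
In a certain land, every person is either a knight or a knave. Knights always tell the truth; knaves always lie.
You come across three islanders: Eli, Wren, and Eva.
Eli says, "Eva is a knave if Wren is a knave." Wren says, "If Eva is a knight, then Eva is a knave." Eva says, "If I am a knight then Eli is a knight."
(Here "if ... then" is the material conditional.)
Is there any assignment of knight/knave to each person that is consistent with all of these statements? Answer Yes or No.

Checking all 8 assignments, each has at least one speaker whose statement's truth value contradicts their type.

No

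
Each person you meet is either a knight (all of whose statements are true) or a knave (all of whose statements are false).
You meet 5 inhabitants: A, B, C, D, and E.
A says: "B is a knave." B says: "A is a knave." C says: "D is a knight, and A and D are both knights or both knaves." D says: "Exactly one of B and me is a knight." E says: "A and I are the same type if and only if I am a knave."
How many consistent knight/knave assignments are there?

Consistent assignments:
  A=knight, B=knave, C=knight, D=knight, E=knave
  A=knight, B=knave, C=knave, D=knave, E=knave

2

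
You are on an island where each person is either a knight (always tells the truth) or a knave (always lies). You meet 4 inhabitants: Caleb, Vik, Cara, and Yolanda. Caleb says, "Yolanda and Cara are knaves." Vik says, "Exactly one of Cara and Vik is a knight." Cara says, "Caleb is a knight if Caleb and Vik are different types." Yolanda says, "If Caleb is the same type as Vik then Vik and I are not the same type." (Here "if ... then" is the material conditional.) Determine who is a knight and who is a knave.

Caleb is a knave, Vik is a knight, Cara is a knave, and Yolanda is a knight.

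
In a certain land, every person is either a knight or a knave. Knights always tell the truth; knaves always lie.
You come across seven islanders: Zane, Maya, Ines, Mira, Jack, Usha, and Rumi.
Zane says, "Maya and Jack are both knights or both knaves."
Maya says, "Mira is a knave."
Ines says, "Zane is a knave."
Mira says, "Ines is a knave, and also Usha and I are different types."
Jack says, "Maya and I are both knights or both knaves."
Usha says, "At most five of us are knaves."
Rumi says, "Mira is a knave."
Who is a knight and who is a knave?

Zane is a knave, Maya is a knight, Ines is a knight, Mira is a knave, Jack is a knave, Usha is a knight, and Rumi is a knight.

Since Zane is a knave, "Maya and Jack are both knights or both knaves" needs to be False, which holds.
As a knight, Maya's statement "Mira is a knave" should be True; it is.
As a knight, Ines's statement "Zane is a knave" should be True; it is.
As a knave, Mira's statement "Ines is a knave, and also Usha and I are different types" should be False; it is.
Jack is a knave; "Maya and I are both knights or both knaves" is False, as required.
Since Usha is a knight, "at most five of us are knaves" needs to be True, which holds.
Rumi is a knight; "Mira is a knave" is True, as required.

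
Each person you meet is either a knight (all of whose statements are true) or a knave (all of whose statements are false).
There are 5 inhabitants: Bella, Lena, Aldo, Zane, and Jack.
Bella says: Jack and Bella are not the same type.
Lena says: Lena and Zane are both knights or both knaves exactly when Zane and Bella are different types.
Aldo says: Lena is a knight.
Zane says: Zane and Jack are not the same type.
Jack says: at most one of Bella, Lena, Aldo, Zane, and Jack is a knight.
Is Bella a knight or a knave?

Bella is a knave.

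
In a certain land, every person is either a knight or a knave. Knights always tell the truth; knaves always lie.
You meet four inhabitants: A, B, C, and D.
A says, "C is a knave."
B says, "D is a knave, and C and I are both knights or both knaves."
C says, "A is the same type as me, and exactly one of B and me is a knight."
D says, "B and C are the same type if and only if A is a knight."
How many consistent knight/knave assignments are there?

1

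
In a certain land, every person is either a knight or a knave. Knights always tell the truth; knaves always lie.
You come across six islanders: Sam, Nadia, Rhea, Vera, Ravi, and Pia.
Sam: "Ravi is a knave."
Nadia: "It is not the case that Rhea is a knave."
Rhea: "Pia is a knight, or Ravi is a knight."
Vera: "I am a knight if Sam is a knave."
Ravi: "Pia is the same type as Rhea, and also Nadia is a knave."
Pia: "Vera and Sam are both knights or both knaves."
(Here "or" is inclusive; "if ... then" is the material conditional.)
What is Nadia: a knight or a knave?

Nadia is a knight.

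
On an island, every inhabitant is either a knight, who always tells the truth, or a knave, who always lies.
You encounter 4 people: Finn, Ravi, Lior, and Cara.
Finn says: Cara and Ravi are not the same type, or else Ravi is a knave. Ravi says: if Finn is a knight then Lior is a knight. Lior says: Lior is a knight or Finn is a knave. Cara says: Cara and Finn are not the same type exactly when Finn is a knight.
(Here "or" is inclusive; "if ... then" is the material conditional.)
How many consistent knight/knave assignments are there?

0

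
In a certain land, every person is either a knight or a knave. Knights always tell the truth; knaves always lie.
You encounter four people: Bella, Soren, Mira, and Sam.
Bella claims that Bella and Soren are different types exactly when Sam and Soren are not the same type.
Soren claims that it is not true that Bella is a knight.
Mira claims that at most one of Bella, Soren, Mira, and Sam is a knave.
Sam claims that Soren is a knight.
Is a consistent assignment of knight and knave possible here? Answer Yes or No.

One consistent assignment: Bella=knave, Soren=knight, Mira=knight, Sam=knight.

Yes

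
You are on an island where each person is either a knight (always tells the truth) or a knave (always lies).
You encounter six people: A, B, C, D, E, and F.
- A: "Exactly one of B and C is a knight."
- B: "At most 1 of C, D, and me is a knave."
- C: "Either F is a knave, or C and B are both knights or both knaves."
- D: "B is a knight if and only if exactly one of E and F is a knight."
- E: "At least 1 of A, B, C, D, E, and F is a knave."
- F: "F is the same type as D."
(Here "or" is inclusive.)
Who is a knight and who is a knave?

A is a knave, B is a knight, C is a knight, D is a knight, E is a knight, and F is a knave.

A is a knave, and the claim "exactly one of B and C is a knight" is indeed False.
B (knight): "at most 1 of C, D, and me is a knave" — True. ✓
C is a knight; "either F is a knave, or C and B are both knights or both knaves" is True, as required.
D is a knight, so "B is a knight if and only if exactly one of E and F is a knight" must be True — and it is.
E is a knight, so "at least 1 of A, B, C, D, E, and F is a knave" must be True — and it is.
F is a knave, so "F is the same type as D" must be False — and it is.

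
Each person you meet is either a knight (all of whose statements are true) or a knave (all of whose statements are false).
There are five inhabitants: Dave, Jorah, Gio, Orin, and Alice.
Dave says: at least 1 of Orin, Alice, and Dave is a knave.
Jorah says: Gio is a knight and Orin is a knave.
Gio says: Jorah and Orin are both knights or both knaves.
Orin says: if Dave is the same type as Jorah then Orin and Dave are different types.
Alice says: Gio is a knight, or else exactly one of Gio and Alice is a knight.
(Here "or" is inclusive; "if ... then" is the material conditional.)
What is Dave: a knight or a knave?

Dave is a knight.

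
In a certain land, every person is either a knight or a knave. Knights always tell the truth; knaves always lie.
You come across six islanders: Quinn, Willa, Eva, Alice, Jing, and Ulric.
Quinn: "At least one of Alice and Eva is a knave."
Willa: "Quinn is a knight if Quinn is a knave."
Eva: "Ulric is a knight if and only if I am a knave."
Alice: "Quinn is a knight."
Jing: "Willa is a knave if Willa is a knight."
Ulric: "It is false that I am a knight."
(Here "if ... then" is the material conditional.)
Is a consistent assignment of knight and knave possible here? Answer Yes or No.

No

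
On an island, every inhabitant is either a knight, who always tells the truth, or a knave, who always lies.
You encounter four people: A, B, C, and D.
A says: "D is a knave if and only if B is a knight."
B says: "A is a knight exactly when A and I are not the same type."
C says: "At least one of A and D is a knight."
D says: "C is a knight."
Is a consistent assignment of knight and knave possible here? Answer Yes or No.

No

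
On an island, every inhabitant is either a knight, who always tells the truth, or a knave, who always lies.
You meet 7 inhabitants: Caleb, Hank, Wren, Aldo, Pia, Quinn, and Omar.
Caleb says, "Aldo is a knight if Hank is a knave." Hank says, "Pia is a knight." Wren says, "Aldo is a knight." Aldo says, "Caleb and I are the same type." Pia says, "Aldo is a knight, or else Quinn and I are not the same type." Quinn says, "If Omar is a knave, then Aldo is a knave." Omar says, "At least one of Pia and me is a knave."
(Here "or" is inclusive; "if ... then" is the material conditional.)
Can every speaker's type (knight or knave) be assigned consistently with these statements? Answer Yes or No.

No

Checking all 128 assignments, each has at least one speaker whose statement's truth value contradicts their type.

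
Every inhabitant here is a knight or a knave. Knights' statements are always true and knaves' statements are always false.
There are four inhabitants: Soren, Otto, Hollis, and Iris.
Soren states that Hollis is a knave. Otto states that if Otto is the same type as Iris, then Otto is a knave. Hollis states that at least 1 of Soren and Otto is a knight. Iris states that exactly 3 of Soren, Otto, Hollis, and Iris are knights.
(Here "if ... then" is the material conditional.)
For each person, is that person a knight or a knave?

Knights: Otto and Hollis. Knaves: Soren and Iris.

Soren (knave): "Hollis is a knave" — false. ✓
Since Otto is a knight, "if Otto is the same type as Iris, then Otto is a knave" needs to be True, which holds.
Hollis is a knight, and the claim "at least 1 of Soren and Otto is a knight" is indeed True.
Iris is a knave; "exactly 3 of Soren, Otto, Hollis, and Iris are knights" is false, as required.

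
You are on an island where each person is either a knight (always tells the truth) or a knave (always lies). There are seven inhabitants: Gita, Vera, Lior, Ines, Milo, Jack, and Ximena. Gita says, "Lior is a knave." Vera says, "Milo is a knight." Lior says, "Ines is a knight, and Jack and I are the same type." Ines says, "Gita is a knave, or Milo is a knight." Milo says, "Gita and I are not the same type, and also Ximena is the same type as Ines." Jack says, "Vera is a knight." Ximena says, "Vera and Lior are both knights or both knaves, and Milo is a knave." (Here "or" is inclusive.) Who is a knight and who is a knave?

Gita is a knight, and the claim "Lior is a knave" is indeed True.
Vera is a knave, so "Milo is a knight" must be False — and it is.
Lior (knave): "Ines is a knight, and Jack and I are the same type" — False. ✓
Ines is a knave; "Gita is a knave, or Milo is a knight" is False, as required.
Milo is a knave, so "Gita and I are not the same type, and also Ximena is the same type as Ines" must be False — and it is.
Jack is a knave; "Vera is a knight" is False, as required.
Since Ximena is a knight, "Vera and Lior are both knights or both knaves, and Milo is a knave" needs to be True, which holds.

Gita is a knight, Vera is a knave, Lior is a knave, Ines is a knave, Milo is a knave, Jack is a knave, and Ximena is a knight.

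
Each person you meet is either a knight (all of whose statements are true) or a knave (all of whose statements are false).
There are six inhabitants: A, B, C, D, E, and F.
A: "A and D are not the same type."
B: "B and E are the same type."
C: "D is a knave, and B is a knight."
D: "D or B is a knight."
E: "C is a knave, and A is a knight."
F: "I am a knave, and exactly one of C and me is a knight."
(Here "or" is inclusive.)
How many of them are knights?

2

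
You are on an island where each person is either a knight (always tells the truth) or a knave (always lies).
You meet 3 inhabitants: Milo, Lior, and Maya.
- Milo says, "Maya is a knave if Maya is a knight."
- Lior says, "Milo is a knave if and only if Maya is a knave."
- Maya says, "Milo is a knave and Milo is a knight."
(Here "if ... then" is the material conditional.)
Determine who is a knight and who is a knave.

Knights: Milo. Knaves: Lior and Maya.

Since Milo is a knight, "Maya is a knave if Maya is a knight" needs to be true, which holds.
Lior (knave): "Milo is a knave if and only if Maya is a knave" — false. ✓
Maya is a knave, so "Milo is a knave and Milo is a knight" must be false — and it is.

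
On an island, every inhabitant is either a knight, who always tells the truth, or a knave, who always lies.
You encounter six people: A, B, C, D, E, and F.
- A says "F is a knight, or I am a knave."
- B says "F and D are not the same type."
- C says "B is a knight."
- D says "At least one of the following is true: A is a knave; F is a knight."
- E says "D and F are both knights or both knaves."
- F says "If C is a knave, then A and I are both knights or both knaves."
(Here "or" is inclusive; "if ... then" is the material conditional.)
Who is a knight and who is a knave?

Knights: A, D, E, and F. Knaves: B and C.

A is a knight; "F is a knight, or I am a knave" is True, as required.
B is a knave, and the claim "F and D are not the same type" is indeed false.
C (knave): "B is a knight" — false. ✓
D is a knight, and the claim "at least one of the following is true: A is a knave; F is a knight" is indeed True.
E (knight): "D and F are both knights or both knaves" — True. ✓
F is a knight, so "if C is a knave, then A and I are both knights or both knaves" must be True — and it is.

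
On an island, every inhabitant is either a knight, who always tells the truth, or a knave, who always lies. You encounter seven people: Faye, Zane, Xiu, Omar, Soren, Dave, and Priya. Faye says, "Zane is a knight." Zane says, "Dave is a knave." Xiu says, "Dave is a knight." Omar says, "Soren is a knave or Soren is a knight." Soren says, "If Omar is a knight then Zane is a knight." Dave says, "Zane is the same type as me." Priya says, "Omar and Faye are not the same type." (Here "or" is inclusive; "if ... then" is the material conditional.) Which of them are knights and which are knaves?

Faye (knight): "Zane is a knight" — true. ✓
Zane is a knight, so "Dave is a knave" must be true — and it is.
Since Xiu is a knave, "Dave is a knight" needs to be False, which holds.
As a knight, Omar's statement "Soren is a knave or Soren is a knight" should be true; it is.
As a knight, Soren's statement "if Omar is a knight then Zane is a knight" should be true; it is.
As a knave, Dave's statement "Zane is the same type as me" should be False; it is.
Priya is a knave, and the claim "Omar and Faye are not the same type" is indeed False.

Faye is a knight, Zane is a knight, Xiu is a knave, Omar is a knight, Soren is a knight, Dave is a knave, and Priya is a knave.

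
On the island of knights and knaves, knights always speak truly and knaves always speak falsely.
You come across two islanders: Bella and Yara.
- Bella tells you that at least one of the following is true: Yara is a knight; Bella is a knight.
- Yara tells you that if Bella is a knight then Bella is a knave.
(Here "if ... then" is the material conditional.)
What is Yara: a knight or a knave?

Yara is a knave.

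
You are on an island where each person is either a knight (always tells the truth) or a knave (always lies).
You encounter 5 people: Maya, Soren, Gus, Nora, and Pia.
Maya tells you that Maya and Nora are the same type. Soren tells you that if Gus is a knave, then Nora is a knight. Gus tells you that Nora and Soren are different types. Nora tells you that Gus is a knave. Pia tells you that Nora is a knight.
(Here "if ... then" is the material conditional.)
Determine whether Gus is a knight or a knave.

Consistent assignments: {Maya=knight, Soren=knight, Gus=knave, Nora=knight, Pia=knight}; {Maya=knave, Soren=knight, Gus=knave, Nora=knight, Pia=knight}
In every consistent assignment, Gus is a knave.

Gus is a knave.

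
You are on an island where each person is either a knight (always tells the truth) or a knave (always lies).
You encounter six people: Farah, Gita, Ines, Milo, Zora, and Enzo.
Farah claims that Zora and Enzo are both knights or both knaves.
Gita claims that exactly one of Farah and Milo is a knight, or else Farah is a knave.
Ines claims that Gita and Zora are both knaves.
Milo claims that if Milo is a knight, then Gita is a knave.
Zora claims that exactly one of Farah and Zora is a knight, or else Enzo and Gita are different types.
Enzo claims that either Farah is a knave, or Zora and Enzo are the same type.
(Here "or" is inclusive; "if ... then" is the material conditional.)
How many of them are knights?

The unique consistent assignment is Farah=knight, Gita=knave, Ines=knave, Milo=knight, Zora=knight, Enzo=knight.
That has 4 knights.

4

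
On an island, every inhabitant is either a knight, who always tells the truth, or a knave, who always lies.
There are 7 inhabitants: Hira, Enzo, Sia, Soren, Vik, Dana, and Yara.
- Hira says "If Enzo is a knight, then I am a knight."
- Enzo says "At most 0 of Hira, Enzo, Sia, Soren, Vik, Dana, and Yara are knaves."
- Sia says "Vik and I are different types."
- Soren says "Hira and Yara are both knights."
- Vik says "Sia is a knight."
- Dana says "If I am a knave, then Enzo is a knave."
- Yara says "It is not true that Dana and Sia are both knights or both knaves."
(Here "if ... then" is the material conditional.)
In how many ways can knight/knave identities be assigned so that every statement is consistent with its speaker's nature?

Consistent assignments:
  Hira=knight, Enzo=knave, Sia=knave, Soren=knight, Vik=knave, Dana=knight, Yara=knight

1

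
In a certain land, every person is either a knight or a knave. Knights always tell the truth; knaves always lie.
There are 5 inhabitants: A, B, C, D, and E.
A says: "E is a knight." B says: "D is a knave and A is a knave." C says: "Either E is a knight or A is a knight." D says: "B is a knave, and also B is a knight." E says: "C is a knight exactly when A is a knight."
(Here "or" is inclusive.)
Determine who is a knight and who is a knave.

A is a knight, so "E is a knight" must be true — and it is.
Since B is a knave, "D is a knave and A is a knave" needs to be false, which holds.
Since C is a knight, "either E is a knight or A is a knight" needs to be true, which holds.
As a knave, D's statement "B is a knave, and also B is a knight" should be false; it is.
As a knight, E's statement "C is a knight exactly when A is a knight" should be true; it is.

A is a knight, B is a knave, C is a knight, D is a knave, and E is a knight.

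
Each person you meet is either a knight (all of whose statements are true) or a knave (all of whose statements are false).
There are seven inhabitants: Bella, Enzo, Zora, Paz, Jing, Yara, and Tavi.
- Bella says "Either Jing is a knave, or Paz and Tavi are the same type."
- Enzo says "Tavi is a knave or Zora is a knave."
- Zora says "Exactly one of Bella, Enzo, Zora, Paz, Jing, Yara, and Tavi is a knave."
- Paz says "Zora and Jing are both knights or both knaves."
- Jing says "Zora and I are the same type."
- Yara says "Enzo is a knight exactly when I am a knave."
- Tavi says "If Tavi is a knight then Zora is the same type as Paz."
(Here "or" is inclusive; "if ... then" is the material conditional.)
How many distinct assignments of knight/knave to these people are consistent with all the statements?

1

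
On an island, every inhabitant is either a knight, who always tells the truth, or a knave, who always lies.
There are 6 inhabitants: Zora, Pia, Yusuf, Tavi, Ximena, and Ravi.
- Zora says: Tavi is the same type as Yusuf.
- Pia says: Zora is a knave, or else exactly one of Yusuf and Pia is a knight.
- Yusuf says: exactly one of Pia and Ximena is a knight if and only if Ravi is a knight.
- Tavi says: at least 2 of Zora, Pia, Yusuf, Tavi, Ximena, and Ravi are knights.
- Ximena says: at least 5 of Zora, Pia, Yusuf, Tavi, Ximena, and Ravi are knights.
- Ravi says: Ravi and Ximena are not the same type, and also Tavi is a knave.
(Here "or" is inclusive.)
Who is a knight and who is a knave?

Knights: Pia and Tavi. Knaves: Zora, Yusuf, Ximena, and Ravi.

As a knave, Zora's statement "Tavi is the same type as Yusuf" should be false; it is.
Pia is a knight, so "Zora is a knave, or else exactly one of Yusuf and Pia is a knight" must be True — and it is.
As a knave, Yusuf's statement "exactly one of Pia and Ximena is a knight if and only if Ravi is a knight" should be false; it is.
Tavi (knight): "at least 2 of Zora, Pia, Yusuf, Tavi, Ximena, and Ravi are knights" — True. ✓
As a knave, Ximena's statement "at least 5 of Zora, Pia, Yusuf, Tavi, Ximena, and Ravi are knights" should be false; it is.
As a knave, Ravi's statement "Ravi and Ximena are not the same type, and also Tavi is a knave" should be false; it is.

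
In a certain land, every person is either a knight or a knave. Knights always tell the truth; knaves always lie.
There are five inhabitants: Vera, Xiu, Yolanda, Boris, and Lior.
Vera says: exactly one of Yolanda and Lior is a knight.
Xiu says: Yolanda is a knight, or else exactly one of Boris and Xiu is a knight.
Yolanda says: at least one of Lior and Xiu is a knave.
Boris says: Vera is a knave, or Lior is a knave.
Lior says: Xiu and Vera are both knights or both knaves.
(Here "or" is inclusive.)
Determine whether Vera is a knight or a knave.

Consistent assignments: {Vera=knight, Xiu=knight, Yolanda=knave, Boris=knave, Lior=knight}
In every consistent assignment, Vera is a knight.

Vera is a knight.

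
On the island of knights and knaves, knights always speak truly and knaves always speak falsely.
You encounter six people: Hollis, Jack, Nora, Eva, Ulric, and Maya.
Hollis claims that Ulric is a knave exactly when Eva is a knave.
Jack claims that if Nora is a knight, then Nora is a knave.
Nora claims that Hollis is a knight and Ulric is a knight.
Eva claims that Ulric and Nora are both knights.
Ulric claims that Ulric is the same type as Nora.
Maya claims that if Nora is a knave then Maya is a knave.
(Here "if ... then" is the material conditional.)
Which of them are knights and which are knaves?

Hollis is a knight, so "Ulric is a knave exactly when Eva is a knave" must be true — and it is.
Jack is a knave, so "if Nora is a knight, then Nora is a knave" must be false — and it is.
Nora (knight): "Hollis is a knight and Ulric is a knight" — true. ✓
As a knight, Eva's statement "Ulric and Nora are both knights" should be true; it is.
Ulric is a knight, and the claim "Ulric is the same type as Nora" is indeed true.
Since Maya is a knight, "if Nora is a knave then Maya is a knave" needs to be true, which holds.

Knights: Hollis, Nora, Eva, Ulric, and Maya. Knaves: Jack.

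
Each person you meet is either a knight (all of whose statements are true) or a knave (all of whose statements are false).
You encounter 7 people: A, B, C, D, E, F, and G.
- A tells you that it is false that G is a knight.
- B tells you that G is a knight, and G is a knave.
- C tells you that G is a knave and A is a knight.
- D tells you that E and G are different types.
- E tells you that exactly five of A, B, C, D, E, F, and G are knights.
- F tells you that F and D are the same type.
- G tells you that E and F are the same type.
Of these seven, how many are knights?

2

The unique consistent assignment is A=knave, B=knave, C=knave, D=knight, E=knave, F=knave, G=knight.
That has 2 knights.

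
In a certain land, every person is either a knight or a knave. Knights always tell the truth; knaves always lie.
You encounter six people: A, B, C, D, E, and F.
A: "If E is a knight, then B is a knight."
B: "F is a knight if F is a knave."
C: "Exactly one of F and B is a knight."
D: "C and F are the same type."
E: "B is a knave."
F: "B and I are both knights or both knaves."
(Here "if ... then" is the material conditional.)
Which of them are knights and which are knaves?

Since A is a knight, "if E is a knight, then B is a knight" needs to be True, which holds.
B is a knight, so "F is a knight if F is a knave" must be True — and it is.
C is a knave, so "exactly one of F and B is a knight" must be False — and it is.
As a knave, D's statement "C and F are the same type" should be False; it is.
E is a knave; "B is a knave" is False, as required.
F is a knight, and the claim "B and I are both knights or both knaves" is indeed True.

A is a knight, B is a knight, C is a knave, D is a knave, E is a knave, and F is a knight.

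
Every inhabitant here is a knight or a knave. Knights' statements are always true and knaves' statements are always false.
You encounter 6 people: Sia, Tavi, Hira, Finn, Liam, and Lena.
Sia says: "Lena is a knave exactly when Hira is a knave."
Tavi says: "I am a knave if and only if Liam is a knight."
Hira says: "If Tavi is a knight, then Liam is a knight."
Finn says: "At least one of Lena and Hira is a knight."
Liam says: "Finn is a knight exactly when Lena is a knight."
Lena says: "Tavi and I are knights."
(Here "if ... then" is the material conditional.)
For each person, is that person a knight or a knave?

Sia is a knave, Tavi is a knave, Hira is a knight, Finn is a knight, Liam is a knave, and Lena is a knave.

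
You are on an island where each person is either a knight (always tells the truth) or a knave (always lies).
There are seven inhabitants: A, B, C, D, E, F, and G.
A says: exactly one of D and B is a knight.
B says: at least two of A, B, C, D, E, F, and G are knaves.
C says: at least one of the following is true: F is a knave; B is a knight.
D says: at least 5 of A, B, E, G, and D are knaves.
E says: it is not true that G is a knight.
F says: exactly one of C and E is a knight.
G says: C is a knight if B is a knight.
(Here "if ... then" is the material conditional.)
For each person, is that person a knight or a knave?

A is a knight, B is a knight, C is a knight, D is a knave, E is a knave, F is a knight, and G is a knight.

A is a knight, so "exactly one of D and B is a knight" must be true — and it is.
B is a knight, so "at least two of A, B, C, D, E, F, and G are knaves" must be true — and it is.
C is a knight, so "at least one of the following is true: F is a knave; B is a knight" must be true — and it is.
D (knave): "at least 5 of A, B, E, G, and D are knaves" — false. ✓
E is a knave, and the claim "it is not true that G is a knight" is indeed false.
Since F is a knight, "exactly one of C and E is a knight" needs to be true, which holds.
G is a knight; "C is a knight if B is a knight" is true, as required.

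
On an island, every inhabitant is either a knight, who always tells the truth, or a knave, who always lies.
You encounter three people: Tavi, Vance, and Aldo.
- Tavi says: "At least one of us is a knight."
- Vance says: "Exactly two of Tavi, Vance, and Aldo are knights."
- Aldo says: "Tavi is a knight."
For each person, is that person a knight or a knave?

Tavi is a knave, Vance is a knave, and Aldo is a knave.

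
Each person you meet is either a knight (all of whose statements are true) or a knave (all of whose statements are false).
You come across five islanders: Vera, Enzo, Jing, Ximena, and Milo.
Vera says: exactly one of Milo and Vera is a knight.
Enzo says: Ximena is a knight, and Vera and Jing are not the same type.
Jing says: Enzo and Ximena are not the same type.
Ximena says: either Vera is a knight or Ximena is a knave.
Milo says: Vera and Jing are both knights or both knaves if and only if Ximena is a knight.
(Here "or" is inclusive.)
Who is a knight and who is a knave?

Vera (knight): "exactly one of Milo and Vera is a knight" — true. ✓
Enzo is a knight; "Ximena is a knight, and Vera and Jing are not the same type" is true, as required.
Jing is a knave, so "Enzo and Ximena are not the same type" must be false — and it is.
As a knight, Ximena's statement "either Vera is a knight or Ximena is a knave" should be true; it is.
Milo is a knave; "Vera and Jing are both knights or both knaves if and only if Ximena is a knight" is false, as required.

Vera is a knight, Enzo is a knight, Jing is a knave, Ximena is a knight, and Milo is a knave.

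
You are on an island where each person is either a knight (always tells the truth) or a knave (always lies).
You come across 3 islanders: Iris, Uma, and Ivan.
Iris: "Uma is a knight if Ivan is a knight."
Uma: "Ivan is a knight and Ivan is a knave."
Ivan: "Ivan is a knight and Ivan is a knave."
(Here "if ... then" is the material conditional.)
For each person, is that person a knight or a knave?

Iris is a knight, Uma is a knave, and Ivan is a knave.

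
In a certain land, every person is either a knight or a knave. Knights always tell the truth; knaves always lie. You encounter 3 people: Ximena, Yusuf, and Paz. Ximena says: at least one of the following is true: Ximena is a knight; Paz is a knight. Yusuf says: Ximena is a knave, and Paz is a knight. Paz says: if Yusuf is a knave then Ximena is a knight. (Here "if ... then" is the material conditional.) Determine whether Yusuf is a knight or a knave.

Consistent assignments: {Ximena=knight, Yusuf=knave, Paz=knight}; {Ximena=knave, Yusuf=knave, Paz=knave}
In every consistent assignment, Yusuf is a knave.

Yusuf is a knave.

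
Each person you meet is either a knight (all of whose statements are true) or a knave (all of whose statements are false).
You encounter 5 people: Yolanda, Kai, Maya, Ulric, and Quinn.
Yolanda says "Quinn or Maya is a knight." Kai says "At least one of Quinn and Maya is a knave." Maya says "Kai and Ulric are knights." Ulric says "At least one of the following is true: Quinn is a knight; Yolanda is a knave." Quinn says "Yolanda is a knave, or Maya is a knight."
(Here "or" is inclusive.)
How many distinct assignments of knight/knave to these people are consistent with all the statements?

0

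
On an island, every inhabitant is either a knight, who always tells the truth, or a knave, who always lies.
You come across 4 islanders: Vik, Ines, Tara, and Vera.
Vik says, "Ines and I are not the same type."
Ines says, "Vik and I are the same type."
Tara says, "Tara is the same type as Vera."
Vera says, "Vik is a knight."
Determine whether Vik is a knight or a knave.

Vik is a knight.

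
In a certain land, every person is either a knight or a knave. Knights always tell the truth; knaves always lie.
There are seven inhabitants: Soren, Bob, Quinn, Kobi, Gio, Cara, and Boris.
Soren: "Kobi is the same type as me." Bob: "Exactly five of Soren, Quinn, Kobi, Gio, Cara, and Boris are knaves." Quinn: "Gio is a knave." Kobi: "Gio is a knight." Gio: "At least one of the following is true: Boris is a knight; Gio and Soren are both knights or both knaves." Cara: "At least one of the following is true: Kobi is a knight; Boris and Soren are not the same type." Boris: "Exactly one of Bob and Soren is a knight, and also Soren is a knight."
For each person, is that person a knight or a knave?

Soren is a knight, Bob is a knave, Quinn is a knave, Kobi is a knight, Gio is a knight, Cara is a knight, and Boris is a knight.

Since Soren is a knight, "Kobi is the same type as me" needs to be True, which holds.
Bob (knave): "exactly five of Soren, Quinn, Kobi, Gio, Cara, and Boris are knaves" — false. ✓
Quinn is a knave; "Gio is a knave" is false, as required.
Since Kobi is a knight, "Gio is a knight" needs to be True, which holds.
As a knight, Gio's statement "at least one of the following is true: Boris is a knight; Gio and Soren are both knights or both knaves" should be True; it is.
As a knight, Cara's statement "at least one of the following is true: Kobi is a knight; Boris and Soren are not the same type" should be True; it is.
Boris is a knight, and the claim "exactly one of Bob and Soren is a knight, and also Soren is a knight" is indeed True.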